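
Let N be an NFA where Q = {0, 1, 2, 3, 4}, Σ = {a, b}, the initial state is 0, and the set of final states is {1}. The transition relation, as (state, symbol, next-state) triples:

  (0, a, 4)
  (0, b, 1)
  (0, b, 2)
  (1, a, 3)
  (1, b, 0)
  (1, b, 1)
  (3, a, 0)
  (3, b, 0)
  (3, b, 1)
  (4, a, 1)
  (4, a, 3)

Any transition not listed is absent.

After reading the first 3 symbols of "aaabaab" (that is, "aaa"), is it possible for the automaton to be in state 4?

No

Start in {0}.
Read 'a': {0} → {4}.
Read 'a': {4} → {1, 3}.
Read 'a': {1, 3} → {0, 3}.
State 4 is not in {0, 3}.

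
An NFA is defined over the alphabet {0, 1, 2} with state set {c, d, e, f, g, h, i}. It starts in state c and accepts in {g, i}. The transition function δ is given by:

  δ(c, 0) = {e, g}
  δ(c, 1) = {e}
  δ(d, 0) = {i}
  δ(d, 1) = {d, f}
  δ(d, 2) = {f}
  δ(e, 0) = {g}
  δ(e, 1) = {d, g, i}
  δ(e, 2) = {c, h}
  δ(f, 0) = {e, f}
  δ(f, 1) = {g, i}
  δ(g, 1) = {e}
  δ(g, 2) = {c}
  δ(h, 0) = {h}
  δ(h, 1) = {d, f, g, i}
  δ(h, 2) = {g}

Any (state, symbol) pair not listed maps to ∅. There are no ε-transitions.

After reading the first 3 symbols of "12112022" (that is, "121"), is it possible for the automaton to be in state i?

Yes

Start in {c}.
Read '1': {c} → {e}.
Read '2': {e} → {c, h}.
Read '1': {c, h} → {d, e, f, g, i}.
State i is in {d, e, f, g, i}.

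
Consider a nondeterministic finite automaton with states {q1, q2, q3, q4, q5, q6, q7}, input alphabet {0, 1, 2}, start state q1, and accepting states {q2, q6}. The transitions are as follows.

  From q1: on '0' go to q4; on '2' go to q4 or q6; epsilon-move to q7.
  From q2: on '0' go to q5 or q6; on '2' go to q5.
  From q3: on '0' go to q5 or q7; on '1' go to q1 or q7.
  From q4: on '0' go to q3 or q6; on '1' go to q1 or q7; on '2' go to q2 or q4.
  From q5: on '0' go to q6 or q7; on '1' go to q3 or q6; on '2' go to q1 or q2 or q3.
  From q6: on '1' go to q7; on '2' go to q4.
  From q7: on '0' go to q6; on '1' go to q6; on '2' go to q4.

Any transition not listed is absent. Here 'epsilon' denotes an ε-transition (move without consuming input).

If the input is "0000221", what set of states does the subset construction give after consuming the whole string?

{q1, q7}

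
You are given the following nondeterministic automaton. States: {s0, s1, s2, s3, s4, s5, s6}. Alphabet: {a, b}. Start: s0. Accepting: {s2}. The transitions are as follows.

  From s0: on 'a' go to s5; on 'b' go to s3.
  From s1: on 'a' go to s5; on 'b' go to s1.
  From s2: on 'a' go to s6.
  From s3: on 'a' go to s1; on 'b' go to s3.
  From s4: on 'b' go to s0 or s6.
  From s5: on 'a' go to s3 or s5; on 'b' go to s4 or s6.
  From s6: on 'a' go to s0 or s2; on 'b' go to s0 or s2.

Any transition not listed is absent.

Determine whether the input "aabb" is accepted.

Yes

Start in {s0}.
Read 'a': s0→{s5}; now {s5}.
Read 'a': s5→{s3, s5}; now {s3, s5}.
Read 'b': s3→{s3}, s5→{s4, s6}; now {s3, s4, s6}.
Read 'b': s3→{s3}, s4→{s0, s6}, s6→{s0, s2}; now {s0, s2, s3, s6}.
The final set {s0, s2, s3, s6} contains the accepting state s2.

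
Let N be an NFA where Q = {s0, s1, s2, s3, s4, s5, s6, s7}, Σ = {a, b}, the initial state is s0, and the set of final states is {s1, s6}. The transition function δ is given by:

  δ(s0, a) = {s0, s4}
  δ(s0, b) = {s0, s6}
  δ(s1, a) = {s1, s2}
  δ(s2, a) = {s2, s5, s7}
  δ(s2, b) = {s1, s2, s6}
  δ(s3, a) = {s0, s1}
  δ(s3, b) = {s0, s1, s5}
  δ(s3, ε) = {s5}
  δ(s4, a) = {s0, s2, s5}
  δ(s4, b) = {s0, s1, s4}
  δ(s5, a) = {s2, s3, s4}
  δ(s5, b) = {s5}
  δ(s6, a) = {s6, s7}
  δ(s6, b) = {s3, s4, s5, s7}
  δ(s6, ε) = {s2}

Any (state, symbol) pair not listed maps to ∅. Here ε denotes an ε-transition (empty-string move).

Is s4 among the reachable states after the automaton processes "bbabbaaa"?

Start in {s0}.
Read 'b': {s0} → {s0, s2, s6}.
Read 'b': {s0, s2, s6} → {s0, s1, s2, s3, s4, s5, s6, s7}.
Read 'a': {s0, s1, s2, s3, s4, s5, s6, s7} → {s0, s1, s2, s3, s4, s5, s6, s7}.
Read 'b': {s0, s1, s2, s3, s4, s5, s6, s7} → {s0, s1, s2, s3, s4, s5, s6, s7}.
Read 'b': {s0, s1, s2, s3, s4, s5, s6, s7} → {s0, s1, s2, s3, s4, s5, s6, s7}.
Read 'a': {s0, s1, s2, s3, s4, s5, s6, s7} → {s0, s1, s2, s3, s4, s5, s6, s7}.
Read 'a': {s0, s1, s2, s3, s4, s5, s6, s7} → {s0, s1, s2, s3, s4, s5, s6, s7}.
Read 'a': {s0, s1, s2, s3, s4, s5, s6, s7} → {s0, s1, s2, s3, s4, s5, s6, s7}.
State s4 is in {s0, s1, s2, s3, s4, s5, s6, s7}.

Yes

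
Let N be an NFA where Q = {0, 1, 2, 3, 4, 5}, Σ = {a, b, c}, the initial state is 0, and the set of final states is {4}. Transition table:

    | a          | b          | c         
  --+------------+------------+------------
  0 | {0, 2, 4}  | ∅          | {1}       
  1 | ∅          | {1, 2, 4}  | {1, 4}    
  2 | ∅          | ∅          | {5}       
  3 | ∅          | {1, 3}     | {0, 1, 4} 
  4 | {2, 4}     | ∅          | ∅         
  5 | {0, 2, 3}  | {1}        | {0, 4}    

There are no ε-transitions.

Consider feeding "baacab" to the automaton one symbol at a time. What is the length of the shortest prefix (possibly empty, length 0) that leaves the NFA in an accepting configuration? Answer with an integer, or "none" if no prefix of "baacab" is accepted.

Start in {0}.
Read 'b': 0→∅; now ∅.
The set is empty and remains empty for the remaining 5 symbols.
No reachable set along the way intersects F.

none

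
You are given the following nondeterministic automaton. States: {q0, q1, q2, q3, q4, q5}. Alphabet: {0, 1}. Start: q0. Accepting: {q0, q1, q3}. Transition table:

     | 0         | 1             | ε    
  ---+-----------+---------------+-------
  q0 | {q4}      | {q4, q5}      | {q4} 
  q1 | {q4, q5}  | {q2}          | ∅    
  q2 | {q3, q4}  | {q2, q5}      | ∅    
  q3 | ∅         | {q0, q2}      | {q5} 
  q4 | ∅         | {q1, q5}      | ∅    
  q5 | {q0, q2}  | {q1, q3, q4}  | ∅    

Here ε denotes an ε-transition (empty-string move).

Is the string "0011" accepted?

No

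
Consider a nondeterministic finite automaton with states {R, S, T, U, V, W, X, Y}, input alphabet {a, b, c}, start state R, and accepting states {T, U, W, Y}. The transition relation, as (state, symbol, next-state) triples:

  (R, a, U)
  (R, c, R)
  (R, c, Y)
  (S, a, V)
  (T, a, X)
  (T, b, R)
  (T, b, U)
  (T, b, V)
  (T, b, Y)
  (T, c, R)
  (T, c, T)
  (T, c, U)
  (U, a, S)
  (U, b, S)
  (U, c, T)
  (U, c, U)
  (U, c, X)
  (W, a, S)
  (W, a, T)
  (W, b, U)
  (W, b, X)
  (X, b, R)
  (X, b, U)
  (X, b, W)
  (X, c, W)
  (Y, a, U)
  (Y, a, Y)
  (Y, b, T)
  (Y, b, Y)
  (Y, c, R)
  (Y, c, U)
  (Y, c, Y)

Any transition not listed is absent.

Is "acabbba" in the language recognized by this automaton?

Yes

Start in {R}.
Read 'a': {R} → {U}.
Read 'c': {U} → {T, U, X}.
Read 'a': {T, U, X} → {S, X}.
Read 'b': {S, X} → {R, U, W}.
Read 'b': {R, U, W} → {S, U, X}.
Read 'b': {S, U, X} → {R, S, U, W}.
Read 'a': {R, S, U, W} → {S, T, U, V}.
The final set {S, T, U, V} contains the accepting states T, U.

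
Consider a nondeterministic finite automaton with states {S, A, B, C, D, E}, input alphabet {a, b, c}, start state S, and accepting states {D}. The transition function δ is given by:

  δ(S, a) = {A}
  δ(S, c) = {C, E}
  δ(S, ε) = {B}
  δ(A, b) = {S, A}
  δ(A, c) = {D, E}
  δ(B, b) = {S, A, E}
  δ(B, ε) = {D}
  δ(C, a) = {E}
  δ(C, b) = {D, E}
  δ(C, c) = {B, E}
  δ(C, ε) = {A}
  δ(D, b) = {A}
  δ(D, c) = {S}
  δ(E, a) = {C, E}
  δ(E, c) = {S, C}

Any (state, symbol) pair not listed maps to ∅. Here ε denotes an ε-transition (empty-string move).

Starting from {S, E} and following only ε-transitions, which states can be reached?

Begin with {S, E}.
ε-move S → B; add B.
ε-move B → D; add D.

{S, B, D, E}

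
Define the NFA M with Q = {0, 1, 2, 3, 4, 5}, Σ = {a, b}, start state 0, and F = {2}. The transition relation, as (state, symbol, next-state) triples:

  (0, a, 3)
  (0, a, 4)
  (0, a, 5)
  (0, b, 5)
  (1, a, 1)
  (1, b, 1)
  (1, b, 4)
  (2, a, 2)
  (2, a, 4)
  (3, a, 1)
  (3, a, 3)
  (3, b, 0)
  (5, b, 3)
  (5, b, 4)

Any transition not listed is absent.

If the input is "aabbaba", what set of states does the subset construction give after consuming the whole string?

Start in {0}.
Read 'a': {0} → {3, 4, 5}.
Read 'a': {3, 4, 5} → {1, 3}.
Read 'b': {1, 3} → {0, 1, 4}.
Read 'b': {0, 1, 4} → {1, 4, 5}.
Read 'a': {1, 4, 5} → {1}.
Read 'b': {1} → {1, 4}.
Read 'a': {1, 4} → {1}.

{1}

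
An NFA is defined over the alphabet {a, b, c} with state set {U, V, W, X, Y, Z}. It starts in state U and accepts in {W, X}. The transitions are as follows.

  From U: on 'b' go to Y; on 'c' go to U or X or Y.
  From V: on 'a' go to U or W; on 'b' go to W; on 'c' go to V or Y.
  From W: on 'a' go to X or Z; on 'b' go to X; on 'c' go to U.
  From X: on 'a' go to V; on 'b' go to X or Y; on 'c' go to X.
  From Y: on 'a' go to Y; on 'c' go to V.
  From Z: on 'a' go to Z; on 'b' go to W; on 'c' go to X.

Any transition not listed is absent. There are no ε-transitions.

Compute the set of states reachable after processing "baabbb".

Start in {U}.
Read 'b': {U} → {Y}.
Read 'a': {Y} → {Y}.
Read 'a': {Y} → {Y}.
Read 'b': {Y} → ∅.
The set is empty and remains empty for the remaining 2 symbols.

∅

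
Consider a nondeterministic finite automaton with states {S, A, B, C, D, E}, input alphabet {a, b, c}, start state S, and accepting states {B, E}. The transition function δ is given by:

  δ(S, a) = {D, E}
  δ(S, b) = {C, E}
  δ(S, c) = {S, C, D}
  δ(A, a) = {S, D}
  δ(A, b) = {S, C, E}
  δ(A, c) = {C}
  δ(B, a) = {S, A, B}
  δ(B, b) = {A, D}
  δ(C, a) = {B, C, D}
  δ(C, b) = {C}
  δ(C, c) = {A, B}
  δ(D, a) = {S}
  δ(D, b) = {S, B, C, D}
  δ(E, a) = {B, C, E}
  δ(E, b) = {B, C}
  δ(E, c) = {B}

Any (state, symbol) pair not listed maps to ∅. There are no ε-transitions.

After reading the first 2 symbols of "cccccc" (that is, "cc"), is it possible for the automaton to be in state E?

No

Start in {S}.
Read 'c': S→{S, C, D}; now {S, C, D}.
Read 'c': S→{S, C, D}, C→{A, B}, D→∅; now {S, A, B, C, D}.
State E is not in {S, A, B, C, D}.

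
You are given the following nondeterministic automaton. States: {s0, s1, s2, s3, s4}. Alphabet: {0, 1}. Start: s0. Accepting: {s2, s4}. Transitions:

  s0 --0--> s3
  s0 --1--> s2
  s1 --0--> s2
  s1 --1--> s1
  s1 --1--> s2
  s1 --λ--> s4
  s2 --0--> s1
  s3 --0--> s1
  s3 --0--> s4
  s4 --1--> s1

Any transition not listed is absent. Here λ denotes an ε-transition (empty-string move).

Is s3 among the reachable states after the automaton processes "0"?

Start in {s0}.
Read '0': {s0} → {s3}.
State s3 is in {s3}.

Yes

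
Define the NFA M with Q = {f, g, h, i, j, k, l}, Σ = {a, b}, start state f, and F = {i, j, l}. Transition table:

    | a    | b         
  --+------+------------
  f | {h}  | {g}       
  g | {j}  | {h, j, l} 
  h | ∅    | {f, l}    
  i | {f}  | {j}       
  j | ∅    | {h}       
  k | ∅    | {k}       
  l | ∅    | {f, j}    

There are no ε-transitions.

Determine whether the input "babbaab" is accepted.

No

Start in {f}.
Read 'b': f→{g}; now {g}.
Read 'a': g→{j}; now {j}.
Read 'b': j→{h}; now {h}.
Read 'b': h→{f, l}; now {f, l}.
Read 'a': f→{h}, l→∅; now {h}.
Read 'a': h→∅; now ∅.
The set is empty and remains empty for the remaining 1 symbol.
The final set ∅ contains no accepting state.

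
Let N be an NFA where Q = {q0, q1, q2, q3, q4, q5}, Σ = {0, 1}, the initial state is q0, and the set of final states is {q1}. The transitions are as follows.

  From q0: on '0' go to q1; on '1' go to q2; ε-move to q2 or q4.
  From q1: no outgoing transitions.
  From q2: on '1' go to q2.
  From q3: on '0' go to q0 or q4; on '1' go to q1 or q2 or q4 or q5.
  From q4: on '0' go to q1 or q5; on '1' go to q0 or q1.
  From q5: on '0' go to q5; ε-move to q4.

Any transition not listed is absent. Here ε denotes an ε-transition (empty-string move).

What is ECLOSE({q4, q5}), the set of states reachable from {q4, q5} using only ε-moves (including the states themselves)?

{q4, q5}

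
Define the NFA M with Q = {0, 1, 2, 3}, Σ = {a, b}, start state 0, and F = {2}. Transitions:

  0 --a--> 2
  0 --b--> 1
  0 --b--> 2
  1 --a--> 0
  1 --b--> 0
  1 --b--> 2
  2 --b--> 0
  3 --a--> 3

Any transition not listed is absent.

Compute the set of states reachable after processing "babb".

{0, 2}

Start in {0}.
Read 'b': {0} → {1, 2}.
Read 'a': {1, 2} → {0}.
Read 'b': {0} → {1, 2}.
Read 'b': {1, 2} → {0, 2}.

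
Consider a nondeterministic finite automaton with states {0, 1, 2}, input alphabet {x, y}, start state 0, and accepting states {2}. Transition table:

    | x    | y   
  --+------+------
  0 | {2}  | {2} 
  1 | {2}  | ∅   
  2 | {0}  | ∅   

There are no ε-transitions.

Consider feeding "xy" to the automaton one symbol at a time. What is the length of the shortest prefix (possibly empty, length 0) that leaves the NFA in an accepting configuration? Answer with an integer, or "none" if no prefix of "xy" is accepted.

Start in {0}.
Read 'x': {0} → {2}.
None of the earlier sets intersect F, but {2} does.

1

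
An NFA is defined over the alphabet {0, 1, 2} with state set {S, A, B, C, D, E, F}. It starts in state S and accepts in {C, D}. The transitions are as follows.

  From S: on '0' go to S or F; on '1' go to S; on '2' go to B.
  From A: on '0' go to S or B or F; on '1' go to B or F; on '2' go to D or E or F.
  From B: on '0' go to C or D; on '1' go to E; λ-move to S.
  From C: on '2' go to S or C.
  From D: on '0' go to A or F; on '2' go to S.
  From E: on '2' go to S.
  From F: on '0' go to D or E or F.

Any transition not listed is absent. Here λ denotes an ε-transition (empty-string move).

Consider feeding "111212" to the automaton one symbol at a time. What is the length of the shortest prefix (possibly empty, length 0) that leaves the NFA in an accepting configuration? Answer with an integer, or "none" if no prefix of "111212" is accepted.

Start in {S}.
Read '1': {S} → {S}.
Read '1': {S} → {S}.
Read '1': {S} → {S}.
Read '2': {S} → {S, B}.
Read '1': {S, B} → {S, E}.
Read '2': {S, E} → {S, B}.
No reachable set along the way intersects F.

none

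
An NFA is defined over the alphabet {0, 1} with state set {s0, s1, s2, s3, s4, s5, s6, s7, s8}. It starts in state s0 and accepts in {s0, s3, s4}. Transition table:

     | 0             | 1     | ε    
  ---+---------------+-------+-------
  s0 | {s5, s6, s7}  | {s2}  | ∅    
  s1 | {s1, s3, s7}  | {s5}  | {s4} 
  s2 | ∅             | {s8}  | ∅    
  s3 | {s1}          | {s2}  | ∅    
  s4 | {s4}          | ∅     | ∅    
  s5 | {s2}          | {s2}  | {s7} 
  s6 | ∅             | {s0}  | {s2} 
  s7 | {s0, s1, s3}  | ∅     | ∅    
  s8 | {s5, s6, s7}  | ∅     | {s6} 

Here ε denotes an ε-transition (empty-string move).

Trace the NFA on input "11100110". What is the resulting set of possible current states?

Start in {s0}.
Read '1': s0→{s2}; now {s2}.
Read '1': s2→{s8}; union {s8}; ε-closure = {s2, s6, s8}.
Read '1': s2→{s8}, s6→{s0}, s8→∅; union {s0, s8}; ε-closure = {s0, s2, s6, s8}.
Read '0': s0→{s5, s6, s7}, s2→∅, s6→∅, s8→{s5, s6, s7}; union {s5, s6, s7}; ε-closure = {s2, s5, s6, s7}.
Read '0': s2→∅, s5→{s2}, s6→∅, s7→{s0, s1, s3}; union {s0, s1, s2, s3}; ε-closure = {s0, s1, s2, s3, s4}.
Read '1': s0→{s2}, s1→{s5}, s2→{s8}, s3→{s2}, s4→∅; union {s2, s5, s8}; ε-closure = {s2, s5, s6, s7, s8}.
Read '1': s2→{s8}, s5→{s2}, s6→{s0}, s7→∅, s8→∅; union {s0, s2, s8}; ε-closure = {s0, s2, s6, s8}.
Read '0': s0→{s5, s6, s7}, s2→∅, s6→∅, s8→{s5, s6, s7}; union {s5, s6, s7}; ε-closure = {s2, s5, s6, s7}.

{s2, s5, s6, s7}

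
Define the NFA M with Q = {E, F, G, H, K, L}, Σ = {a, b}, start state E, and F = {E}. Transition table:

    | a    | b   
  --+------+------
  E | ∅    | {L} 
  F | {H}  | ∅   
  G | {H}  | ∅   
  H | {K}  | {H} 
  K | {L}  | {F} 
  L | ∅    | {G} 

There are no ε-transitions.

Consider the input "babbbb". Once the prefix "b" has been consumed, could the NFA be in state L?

Yes

Start in {E}.
Read 'b': {E} → {L}.
State L is in {L}.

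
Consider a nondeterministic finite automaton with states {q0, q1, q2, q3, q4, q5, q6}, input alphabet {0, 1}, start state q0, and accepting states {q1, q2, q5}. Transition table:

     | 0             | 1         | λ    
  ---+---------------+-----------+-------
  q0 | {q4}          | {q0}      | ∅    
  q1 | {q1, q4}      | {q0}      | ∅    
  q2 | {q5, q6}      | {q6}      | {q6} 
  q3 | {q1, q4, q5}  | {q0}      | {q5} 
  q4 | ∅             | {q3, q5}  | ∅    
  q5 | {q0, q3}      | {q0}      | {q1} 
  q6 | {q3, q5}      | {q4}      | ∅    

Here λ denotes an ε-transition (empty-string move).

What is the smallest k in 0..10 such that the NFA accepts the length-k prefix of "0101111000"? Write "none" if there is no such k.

Start in {q0}.
Read '0': {q0} → {q4}.
Read '1': {q4} → {q1, q3, q5}.
None of the earlier sets intersect F, but {q1, q3, q5} does.

2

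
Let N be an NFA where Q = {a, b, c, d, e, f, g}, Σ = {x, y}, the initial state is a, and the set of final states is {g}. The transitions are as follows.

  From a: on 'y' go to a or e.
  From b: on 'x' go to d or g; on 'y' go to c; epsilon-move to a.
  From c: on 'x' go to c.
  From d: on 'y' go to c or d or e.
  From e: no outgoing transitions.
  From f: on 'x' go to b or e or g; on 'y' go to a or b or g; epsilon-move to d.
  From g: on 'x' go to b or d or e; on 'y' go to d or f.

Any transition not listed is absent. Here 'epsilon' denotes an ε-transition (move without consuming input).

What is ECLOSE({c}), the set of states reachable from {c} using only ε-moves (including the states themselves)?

Begin with {c}.
No ε-moves leave this set, so the closure equals the set itself.

{c}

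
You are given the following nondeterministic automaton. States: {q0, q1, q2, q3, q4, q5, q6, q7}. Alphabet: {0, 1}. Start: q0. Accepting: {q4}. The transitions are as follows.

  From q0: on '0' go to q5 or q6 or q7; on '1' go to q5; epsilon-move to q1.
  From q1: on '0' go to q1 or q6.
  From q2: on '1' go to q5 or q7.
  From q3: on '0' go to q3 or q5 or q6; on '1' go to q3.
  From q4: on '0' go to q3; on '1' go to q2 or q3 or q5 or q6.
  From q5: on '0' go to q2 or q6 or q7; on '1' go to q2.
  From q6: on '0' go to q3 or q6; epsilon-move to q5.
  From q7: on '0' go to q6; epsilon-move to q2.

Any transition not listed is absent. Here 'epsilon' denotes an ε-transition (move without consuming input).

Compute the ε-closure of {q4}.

Begin with {q4}.
No ε-moves leave this set, so the closure equals the set itself.

{q4}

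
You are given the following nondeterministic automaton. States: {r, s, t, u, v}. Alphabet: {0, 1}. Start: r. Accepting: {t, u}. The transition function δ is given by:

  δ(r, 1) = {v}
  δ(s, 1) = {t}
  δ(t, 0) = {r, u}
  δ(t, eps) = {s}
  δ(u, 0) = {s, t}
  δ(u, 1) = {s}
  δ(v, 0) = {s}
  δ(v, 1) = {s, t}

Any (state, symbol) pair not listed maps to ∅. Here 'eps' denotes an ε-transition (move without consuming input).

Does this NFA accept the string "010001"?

No

Start in {r}.
Read '0': {r} → ∅.
The set is empty and remains empty for the remaining 5 symbols.
The final set ∅ contains no accepting state.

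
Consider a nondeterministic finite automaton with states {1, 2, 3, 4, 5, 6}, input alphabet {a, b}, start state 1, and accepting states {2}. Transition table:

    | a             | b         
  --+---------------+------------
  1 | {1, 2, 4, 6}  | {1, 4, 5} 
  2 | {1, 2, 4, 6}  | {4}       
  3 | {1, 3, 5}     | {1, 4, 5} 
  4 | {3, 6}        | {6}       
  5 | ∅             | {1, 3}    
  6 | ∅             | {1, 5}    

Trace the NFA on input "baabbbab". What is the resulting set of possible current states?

Start in {1}.
Read 'b': {1} → {1, 4, 5}.
Read 'a': {1, 4, 5} → {1, 2, 3, 4, 6}.
Read 'a': {1, 2, 3, 4, 6} → {1, 2, 3, 4, 5, 6}.
Read 'b': {1, 2, 3, 4, 5, 6} → {1, 3, 4, 5, 6}.
Read 'b': {1, 3, 4, 5, 6} → {1, 3, 4, 5, 6}.
Read 'b': {1, 3, 4, 5, 6} → {1, 3, 4, 5, 6}.
Read 'a': {1, 3, 4, 5, 6} → {1, 2, 3, 4, 5, 6}.
Read 'b': {1, 2, 3, 4, 5, 6} → {1, 3, 4, 5, 6}.

{1, 3, 4, 5, 6}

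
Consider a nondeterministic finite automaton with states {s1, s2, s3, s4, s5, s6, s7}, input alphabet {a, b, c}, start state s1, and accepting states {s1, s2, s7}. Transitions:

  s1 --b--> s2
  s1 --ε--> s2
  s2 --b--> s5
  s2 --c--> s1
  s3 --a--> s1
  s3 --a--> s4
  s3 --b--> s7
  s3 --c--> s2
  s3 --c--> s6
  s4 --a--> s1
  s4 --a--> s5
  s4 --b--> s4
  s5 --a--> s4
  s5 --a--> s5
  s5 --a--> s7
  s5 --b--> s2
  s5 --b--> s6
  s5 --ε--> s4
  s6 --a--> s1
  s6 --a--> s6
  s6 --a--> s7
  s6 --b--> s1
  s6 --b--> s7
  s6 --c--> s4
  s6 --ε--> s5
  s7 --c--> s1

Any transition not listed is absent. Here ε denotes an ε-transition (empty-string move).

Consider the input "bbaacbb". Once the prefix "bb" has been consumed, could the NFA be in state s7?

Start: ε-closure({s1}) = {s1, s2}.
Read 'b': {s1, s2} → {s2, s4, s5}.
Read 'b': {s2, s4, s5} → {s2, s4, s5, s6}.
State s7 is not in {s2, s4, s5, s6}.

No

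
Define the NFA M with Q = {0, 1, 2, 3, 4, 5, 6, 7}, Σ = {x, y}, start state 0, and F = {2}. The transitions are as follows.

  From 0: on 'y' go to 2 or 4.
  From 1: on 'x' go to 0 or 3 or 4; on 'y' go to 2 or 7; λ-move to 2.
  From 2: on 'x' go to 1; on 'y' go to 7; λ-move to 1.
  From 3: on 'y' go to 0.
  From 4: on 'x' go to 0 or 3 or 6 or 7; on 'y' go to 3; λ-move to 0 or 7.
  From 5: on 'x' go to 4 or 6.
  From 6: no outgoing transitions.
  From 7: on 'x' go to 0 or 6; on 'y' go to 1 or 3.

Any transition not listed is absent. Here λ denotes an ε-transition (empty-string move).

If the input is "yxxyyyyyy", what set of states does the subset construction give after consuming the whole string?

{0, 1, 2, 3, 4, 7}

Start in {0}.
Read 'y': {0} → {0, 1, 2, 4, 7}.
Read 'x': {0, 1, 2, 4, 7} → {0, 1, 2, 3, 4, 6, 7}.
Read 'x': {0, 1, 2, 3, 4, 6, 7} → {0, 1, 2, 3, 4, 6, 7}.
Read 'y': {0, 1, 2, 3, 4, 6, 7} → {0, 1, 2, 3, 4, 7}.
Read 'y': {0, 1, 2, 3, 4, 7} → {0, 1, 2, 3, 4, 7}.
Read 'y': {0, 1, 2, 3, 4, 7} → {0, 1, 2, 3, 4, 7}.
Read 'y': {0, 1, 2, 3, 4, 7} → {0, 1, 2, 3, 4, 7}.
Read 'y': {0, 1, 2, 3, 4, 7} → {0, 1, 2, 3, 4, 7}.
Read 'y': {0, 1, 2, 3, 4, 7} → {0, 1, 2, 3, 4, 7}.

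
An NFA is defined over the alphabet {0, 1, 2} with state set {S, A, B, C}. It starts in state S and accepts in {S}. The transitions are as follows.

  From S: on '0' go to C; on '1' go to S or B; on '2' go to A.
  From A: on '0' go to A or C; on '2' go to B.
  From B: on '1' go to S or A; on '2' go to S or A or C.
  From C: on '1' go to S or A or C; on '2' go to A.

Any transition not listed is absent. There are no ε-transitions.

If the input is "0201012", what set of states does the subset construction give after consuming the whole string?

{A, B}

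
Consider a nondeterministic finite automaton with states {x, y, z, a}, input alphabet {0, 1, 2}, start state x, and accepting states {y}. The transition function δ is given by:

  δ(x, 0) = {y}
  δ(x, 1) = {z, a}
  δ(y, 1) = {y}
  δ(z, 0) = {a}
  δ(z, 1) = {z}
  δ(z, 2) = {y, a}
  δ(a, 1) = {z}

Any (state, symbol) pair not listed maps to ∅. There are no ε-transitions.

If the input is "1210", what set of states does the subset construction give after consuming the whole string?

{a}

Start in {x}.
Read '1': {x} → {z, a}.
Read '2': {z, a} → {y, a}.
Read '1': {y, a} → {y, z}.
Read '0': {y, z} → {a}.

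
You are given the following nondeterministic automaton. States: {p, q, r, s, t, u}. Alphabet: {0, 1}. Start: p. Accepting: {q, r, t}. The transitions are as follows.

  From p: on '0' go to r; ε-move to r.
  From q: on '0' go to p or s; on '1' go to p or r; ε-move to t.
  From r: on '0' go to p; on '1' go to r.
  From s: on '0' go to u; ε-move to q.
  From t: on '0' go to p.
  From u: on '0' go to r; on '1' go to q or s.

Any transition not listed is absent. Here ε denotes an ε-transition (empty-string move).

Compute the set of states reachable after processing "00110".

{p, r}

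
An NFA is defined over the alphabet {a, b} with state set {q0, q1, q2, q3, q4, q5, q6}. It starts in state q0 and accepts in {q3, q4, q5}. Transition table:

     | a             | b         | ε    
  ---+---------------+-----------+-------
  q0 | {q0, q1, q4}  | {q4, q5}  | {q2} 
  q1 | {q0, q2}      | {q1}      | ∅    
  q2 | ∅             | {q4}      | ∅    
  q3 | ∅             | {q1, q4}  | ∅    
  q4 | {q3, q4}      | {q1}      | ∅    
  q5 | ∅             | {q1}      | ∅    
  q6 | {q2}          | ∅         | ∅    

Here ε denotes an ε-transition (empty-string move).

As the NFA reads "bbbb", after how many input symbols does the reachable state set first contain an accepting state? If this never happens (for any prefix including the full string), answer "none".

1

Start: ε-closure({q0}) = {q0, q2}.
Read 'b': {q0, q2} → {q4, q5}.
None of the earlier sets intersect F, but {q4, q5} does.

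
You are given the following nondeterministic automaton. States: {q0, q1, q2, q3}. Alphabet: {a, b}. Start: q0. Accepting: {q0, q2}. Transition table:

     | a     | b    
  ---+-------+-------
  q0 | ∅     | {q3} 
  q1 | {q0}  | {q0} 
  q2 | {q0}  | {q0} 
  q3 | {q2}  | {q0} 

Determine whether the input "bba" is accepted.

Start in {q0}.
Read 'b': {q0} → {q3}.
Read 'b': {q3} → {q0}.
Read 'a': {q0} → ∅.
The final set ∅ contains no accepting state.

No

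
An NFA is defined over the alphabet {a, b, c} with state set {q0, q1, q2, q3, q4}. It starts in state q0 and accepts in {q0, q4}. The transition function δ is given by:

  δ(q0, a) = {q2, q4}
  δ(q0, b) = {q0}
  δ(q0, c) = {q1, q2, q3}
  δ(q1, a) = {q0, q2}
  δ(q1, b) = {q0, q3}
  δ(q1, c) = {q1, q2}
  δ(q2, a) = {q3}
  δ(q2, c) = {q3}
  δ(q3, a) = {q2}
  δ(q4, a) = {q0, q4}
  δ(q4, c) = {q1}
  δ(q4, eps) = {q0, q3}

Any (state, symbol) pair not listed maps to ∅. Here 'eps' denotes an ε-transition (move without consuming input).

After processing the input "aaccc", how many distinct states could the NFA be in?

Start in {q0}.
Read 'a': {q0} → {q0, q2, q3, q4}.
Read 'a': {q0, q2, q3, q4} → {q0, q2, q3, q4}.
Read 'c': {q0, q2, q3, q4} → {q1, q2, q3}.
Read 'c': {q1, q2, q3} → {q1, q2, q3}.
Read 'c': {q1, q2, q3} → {q1, q2, q3}.
That set has 3 states.

3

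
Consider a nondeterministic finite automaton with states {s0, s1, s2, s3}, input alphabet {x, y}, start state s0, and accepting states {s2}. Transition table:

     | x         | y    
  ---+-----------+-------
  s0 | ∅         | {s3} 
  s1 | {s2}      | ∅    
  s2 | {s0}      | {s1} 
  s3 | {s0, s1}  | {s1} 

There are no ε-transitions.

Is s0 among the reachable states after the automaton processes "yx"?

Yes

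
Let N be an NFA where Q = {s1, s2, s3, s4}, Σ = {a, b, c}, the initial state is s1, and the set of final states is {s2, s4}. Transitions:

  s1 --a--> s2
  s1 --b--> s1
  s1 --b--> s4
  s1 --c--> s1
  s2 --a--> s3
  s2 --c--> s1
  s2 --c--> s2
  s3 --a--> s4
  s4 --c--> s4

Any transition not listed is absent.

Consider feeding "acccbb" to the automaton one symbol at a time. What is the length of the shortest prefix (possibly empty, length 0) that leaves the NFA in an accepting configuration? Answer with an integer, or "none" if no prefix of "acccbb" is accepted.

Start in {s1}.
Read 'a': {s1} → {s2}.
None of the earlier sets intersect F, but {s2} does.

1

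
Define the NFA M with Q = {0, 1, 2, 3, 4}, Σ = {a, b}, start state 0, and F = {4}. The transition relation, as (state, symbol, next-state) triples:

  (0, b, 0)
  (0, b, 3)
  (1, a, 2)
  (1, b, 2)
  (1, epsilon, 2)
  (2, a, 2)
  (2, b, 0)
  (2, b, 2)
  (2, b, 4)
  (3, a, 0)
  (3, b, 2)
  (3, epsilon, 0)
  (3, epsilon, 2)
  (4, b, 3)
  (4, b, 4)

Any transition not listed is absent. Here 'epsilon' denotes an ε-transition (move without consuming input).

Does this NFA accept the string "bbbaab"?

Start in {0}.
Read 'b': {0} → {0, 2, 3}.
Read 'b': {0, 2, 3} → {0, 2, 3, 4}.
Read 'b': {0, 2, 3, 4} → {0, 2, 3, 4}.
Read 'a': {0, 2, 3, 4} → {0, 2}.
Read 'a': {0, 2} → {2}.
Read 'b': {2} → {0, 2, 4}.
The final set {0, 2, 4} contains the accepting state 4.

Yes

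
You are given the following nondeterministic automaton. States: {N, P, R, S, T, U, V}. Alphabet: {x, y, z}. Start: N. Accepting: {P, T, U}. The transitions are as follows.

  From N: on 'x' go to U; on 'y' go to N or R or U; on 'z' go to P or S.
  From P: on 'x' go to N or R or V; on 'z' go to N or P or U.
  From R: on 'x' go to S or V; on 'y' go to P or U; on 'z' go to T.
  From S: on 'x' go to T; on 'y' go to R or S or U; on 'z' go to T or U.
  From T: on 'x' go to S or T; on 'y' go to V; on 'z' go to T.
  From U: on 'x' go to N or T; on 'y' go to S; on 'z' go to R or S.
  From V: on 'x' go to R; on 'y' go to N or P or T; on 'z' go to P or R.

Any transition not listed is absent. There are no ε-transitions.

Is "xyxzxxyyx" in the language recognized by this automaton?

Start in {N}.
Read 'x': N→{U}; now {U}.
Read 'y': U→{S}; now {S}.
Read 'x': S→{T}; now {T}.
Read 'z': T→{T}; now {T}.
Read 'x': T→{S, T}; now {S, T}.
Read 'x': S→{T}, T→{S, T}; now {S, T}.
Read 'y': S→{R, S, U}, T→{V}; now {R, S, U, V}.
Read 'y': R→{P, U}, S→{R, S, U}, U→{S}, V→{N, P, T}; now {N, P, R, S, T, U}.
Read 'x': N→{U}, P→{N, R, V}, R→{S, V}, S→{T}, T→{S, T}, U→{N, T}; now {N, R, S, T, U, V}.
The final set {N, R, S, T, U, V} contains the accepting states T, U.

Yes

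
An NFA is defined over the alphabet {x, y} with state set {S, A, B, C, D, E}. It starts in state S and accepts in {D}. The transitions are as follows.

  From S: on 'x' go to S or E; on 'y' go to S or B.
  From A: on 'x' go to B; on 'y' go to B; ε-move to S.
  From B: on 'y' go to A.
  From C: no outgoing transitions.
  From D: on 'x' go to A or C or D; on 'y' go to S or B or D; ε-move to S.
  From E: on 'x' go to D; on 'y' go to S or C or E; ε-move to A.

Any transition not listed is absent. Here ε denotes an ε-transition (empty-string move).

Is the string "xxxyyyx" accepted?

Yes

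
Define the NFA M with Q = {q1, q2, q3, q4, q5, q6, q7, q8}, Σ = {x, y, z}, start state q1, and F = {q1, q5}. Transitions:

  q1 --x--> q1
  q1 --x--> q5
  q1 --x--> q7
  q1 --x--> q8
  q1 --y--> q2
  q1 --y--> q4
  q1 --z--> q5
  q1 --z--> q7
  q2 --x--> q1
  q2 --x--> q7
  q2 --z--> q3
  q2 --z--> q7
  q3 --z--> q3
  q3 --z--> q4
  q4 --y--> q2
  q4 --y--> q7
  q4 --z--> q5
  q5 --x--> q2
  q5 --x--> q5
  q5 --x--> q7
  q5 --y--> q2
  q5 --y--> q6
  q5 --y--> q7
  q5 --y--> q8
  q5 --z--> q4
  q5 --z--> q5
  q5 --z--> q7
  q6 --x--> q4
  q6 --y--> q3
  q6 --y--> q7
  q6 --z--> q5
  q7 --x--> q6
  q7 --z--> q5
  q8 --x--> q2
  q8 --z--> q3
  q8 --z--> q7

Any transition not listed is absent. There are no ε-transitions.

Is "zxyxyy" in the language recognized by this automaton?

No

Start in {q1}.
Read 'z': {q1} → {q5, q7}.
Read 'x': {q5, q7} → {q2, q5, q6, q7}.
Read 'y': {q2, q5, q6, q7} → {q2, q3, q6, q7, q8}.
Read 'x': {q2, q3, q6, q7, q8} → {q1, q2, q4, q6, q7}.
Read 'y': {q1, q2, q4, q6, q7} → {q2, q3, q4, q7}.
Read 'y': {q2, q3, q4, q7} → {q2, q7}.
The final set {q2, q7} contains no accepting state.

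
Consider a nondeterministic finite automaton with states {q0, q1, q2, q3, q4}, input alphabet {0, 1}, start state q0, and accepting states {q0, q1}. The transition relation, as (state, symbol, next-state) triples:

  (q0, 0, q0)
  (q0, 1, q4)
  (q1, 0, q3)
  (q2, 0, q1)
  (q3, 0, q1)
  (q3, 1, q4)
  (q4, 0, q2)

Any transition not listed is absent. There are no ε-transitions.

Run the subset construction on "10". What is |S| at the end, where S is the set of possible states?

1

Start in {q0}.
Read '1': q0→{q4}; now {q4}.
Read '0': q4→{q2}; now {q2}.
That set has 1 state.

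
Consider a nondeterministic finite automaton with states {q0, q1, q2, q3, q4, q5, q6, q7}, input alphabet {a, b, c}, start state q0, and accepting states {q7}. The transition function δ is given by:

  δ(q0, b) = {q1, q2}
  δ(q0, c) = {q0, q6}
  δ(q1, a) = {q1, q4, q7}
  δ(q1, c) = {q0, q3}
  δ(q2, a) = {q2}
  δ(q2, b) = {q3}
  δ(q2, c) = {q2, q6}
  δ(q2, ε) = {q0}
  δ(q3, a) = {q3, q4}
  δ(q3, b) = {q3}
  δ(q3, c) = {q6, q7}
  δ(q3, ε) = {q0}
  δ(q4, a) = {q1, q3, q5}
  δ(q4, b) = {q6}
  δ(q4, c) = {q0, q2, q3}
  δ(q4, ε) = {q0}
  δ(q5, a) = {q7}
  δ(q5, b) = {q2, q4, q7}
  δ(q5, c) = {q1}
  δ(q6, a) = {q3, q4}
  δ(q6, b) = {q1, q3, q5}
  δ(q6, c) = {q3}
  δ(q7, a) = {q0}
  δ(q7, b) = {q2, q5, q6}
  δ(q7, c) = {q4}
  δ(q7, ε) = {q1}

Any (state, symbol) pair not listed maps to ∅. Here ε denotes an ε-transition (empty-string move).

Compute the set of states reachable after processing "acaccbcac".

∅

Start in {q0}.
Read 'a': {q0} → ∅.
The set is empty and remains empty for the remaining 8 symbols.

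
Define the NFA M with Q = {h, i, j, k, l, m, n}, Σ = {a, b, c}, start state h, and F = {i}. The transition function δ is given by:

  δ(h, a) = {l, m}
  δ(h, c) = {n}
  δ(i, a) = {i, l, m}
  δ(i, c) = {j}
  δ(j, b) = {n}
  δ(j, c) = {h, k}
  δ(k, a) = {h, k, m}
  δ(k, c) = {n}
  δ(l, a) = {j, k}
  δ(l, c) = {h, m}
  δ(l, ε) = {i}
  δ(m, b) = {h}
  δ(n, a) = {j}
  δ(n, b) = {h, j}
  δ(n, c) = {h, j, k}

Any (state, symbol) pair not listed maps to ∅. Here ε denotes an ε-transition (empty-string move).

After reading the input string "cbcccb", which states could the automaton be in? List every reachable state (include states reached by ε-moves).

Start in {h}.
Read 'c': {h} → {n}.
Read 'b': {n} → {h, j}.
Read 'c': {h, j} → {h, k, n}.
Read 'c': {h, k, n} → {h, j, k, n}.
Read 'c': {h, j, k, n} → {h, j, k, n}.
Read 'b': {h, j, k, n} → {h, j, n}.

{h, j, n}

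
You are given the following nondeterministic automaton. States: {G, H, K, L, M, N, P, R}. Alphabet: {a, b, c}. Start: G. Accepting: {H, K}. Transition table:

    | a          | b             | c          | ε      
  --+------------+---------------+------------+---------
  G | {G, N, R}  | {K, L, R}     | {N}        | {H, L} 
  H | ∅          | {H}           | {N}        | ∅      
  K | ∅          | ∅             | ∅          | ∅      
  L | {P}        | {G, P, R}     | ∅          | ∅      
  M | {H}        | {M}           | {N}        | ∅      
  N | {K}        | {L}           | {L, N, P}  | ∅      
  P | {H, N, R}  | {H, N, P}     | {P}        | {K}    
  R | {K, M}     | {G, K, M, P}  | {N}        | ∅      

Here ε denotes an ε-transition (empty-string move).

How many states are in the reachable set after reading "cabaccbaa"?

Start: ε-closure({G}) = {G, H, L}.
Read 'c': G→{N}, H→{N}, L→∅; now {N}.
Read 'a': N→{K}; now {K}.
Read 'b': K→∅; now ∅.
The set is empty and remains empty for the remaining 6 symbols.
That set has 0 states.

0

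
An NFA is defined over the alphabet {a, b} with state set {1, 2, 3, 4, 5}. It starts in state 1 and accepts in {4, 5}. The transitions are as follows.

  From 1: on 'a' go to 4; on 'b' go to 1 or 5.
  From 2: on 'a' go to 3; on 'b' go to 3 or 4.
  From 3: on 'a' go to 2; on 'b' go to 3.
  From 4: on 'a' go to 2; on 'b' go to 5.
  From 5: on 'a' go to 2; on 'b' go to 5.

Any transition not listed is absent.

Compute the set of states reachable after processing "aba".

{2}

Start in {1}.
Read 'a': 1→{4}; now {4}.
Read 'b': 4→{5}; now {5}.
Read 'a': 5→{2}; now {2}.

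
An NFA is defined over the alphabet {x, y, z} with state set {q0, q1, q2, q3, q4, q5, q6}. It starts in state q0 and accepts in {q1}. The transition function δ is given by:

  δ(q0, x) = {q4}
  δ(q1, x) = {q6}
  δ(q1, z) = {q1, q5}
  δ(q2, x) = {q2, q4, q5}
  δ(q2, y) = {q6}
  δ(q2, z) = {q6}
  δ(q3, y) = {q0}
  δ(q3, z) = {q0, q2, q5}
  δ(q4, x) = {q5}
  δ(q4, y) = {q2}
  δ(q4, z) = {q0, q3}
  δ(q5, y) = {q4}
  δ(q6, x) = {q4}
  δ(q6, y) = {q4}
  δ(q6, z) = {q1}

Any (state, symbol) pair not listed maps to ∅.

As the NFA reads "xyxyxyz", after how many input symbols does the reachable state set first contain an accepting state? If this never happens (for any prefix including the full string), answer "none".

7

Start in {q0}.
Read 'x': q0→{q4}; now {q4}.
Read 'y': q4→{q2}; now {q2}.
Read 'x': q2→{q2, q4, q5}; now {q2, q4, q5}.
Read 'y': q2→{q6}, q4→{q2}, q5→{q4}; now {q2, q4, q6}.
Read 'x': q2→{q2, q4, q5}, q4→{q5}, q6→{q4}; now {q2, q4, q5}.
Read 'y': q2→{q6}, q4→{q2}, q5→{q4}; now {q2, q4, q6}.
Read 'z': q2→{q6}, q4→{q0, q3}, q6→{q1}; now {q0, q1, q3, q6}.
None of the earlier sets intersect F, but {q0, q1, q3, q6} does.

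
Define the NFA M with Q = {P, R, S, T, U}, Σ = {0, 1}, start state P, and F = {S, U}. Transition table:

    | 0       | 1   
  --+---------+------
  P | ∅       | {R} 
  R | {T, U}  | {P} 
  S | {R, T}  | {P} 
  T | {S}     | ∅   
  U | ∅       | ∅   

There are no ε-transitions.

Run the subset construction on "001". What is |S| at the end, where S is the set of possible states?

0

Start in {P}.
Read '0': {P} → ∅.
The set is empty and remains empty for the remaining 2 symbols.
That set has 0 states.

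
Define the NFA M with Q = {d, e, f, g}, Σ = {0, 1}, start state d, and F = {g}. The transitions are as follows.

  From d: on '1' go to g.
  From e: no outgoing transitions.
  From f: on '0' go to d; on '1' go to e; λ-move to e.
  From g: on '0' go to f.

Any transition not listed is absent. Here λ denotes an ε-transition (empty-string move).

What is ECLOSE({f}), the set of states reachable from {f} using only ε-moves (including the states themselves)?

{e, f}

Begin with {f}.
ε-move f → e; add e.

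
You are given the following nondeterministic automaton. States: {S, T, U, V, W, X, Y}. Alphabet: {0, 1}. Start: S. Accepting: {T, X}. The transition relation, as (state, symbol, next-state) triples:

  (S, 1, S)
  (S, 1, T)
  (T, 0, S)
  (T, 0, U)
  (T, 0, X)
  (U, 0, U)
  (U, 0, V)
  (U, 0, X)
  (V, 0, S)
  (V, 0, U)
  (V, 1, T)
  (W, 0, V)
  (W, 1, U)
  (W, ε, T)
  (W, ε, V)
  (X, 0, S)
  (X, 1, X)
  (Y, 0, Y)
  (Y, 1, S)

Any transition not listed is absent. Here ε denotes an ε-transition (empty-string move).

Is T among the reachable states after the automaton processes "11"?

Yes

Start in {S}.
Read '1': S→{S, T}; now {S, T}.
Read '1': S→{S, T}, T→∅; now {S, T}.
State T is in {S, T}.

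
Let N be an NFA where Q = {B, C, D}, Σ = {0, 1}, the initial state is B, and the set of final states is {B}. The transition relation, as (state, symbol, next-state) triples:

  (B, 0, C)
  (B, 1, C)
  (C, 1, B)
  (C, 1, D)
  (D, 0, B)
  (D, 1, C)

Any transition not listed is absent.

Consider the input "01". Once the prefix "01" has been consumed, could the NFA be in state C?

No

Start in {B}.
Read '0': B→{C}; now {C}.
Read '1': C→{B, D}; now {B, D}.
State C is not in {B, D}.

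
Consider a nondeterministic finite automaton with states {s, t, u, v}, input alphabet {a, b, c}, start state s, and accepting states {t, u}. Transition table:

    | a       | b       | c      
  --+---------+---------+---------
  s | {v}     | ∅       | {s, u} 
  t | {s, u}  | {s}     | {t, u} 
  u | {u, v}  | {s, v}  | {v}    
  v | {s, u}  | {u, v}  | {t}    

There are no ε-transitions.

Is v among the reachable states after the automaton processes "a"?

Yes

Start in {s}.
Read 'a': s→{v}; now {v}.
State v is in {v}.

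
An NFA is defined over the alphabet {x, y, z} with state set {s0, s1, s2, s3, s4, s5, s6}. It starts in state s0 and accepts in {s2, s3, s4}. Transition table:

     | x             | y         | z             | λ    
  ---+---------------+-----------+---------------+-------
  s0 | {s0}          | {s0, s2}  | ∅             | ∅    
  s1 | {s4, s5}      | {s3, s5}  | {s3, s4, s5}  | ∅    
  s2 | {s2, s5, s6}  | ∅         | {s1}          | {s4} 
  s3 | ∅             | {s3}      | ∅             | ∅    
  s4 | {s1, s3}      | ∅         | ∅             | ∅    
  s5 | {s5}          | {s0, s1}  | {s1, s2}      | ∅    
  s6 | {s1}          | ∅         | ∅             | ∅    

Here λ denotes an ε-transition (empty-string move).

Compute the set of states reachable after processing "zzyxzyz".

∅

Start in {s0}.
Read 'z': s0→∅; now ∅.
The set is empty and remains empty for the remaining 6 symbols.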